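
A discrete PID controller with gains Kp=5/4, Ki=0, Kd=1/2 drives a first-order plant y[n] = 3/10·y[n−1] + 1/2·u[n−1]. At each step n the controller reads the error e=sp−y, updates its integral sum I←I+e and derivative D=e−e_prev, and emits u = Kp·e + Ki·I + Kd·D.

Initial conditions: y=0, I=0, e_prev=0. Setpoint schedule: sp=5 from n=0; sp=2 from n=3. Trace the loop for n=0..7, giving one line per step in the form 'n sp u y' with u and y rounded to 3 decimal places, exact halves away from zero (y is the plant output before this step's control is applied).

(exact arithmetic carried between steps; '≈' marks a value shown rounded to 6 d.p. or computed from one; I and e_prev carry over from the previous line; the table rounds u and y to 3 d.p., halves away from zero)
n=0: y=0, sp=5, e=sp−y=5; I=5, D=e−e_prev=5; u=5/4·5+0·5+1/2·5=8.75; next y=3/10·0+1/2·8.75=4.375
n=1: y=4.375, sp=5, e=sp−y=0.625; I=5.625, D=e−e_prev=-4.375; u=5/4·0.625+0·5.625+1/2·(-4.375)=-1.40625; next y=3/10·4.375+1/2·(-1.40625)=0.609375
n=2: y=0.609375, sp=5, e=sp−y=4.390625; I=10.015625, D=e−e_prev=3.765625; u=5/4·4.390625+0·10.015625+1/2·3.765625≈7.371094; next y=3/10·0.609375+1/2·7.371094≈3.868359
n=3: y≈3.868359, sp=2, e=sp−y≈-1.868359; I≈8.147266, D=e−e_prev≈-6.258984; u=5/4·(-1.868359)+0·8.147266+1/2·(-6.258984)≈-5.464941; next y=3/10·3.868359+1/2·(-5.464941)≈-1.571963
n=4: y≈-1.571963, sp=2, e=sp−y≈3.571963; I≈11.719229, D=e−e_prev≈5.440322; u=5/4·3.571963+0·11.719229+1/2·5.440322≈7.185115; next y=3/10·(-1.571963)+1/2·7.185115≈3.120969
n=5: y≈3.120969, sp=2, e=sp−y≈-1.120969; I≈10.598260, D=e−e_prev≈-4.692931; u=5/4·(-1.120969)+0·10.598260+1/2·(-4.692931)≈-3.747676; next y=3/10·3.120969+1/2·(-3.747676)≈-0.937548
n=6: y≈-0.937548, sp=2, e=sp−y≈2.937548; I≈13.535808, D=e−e_prev≈4.058516; u=5/4·2.937548+0·13.535808+1/2·4.058516≈5.701193; next y=3/10·(-0.937548)+1/2·5.701193≈2.569332
n=7: y≈2.569332, sp=2, e=sp−y≈-0.569332; I≈12.966476, D=e−e_prev≈-3.506880; u=5/4·(-0.569332)+0·12.966476+1/2·(-3.506880)≈-2.465105; next y=3/10·2.569332+1/2·(-2.465105)≈-0.461753

0 5 8.750 0.000
1 5 -1.406 4.375
2 5 7.371 0.609
3 2 -5.465 3.868
4 2 7.185 -1.572
5 2 -3.748 3.121
6 2 5.701 -0.938
7 2 -2.465 2.569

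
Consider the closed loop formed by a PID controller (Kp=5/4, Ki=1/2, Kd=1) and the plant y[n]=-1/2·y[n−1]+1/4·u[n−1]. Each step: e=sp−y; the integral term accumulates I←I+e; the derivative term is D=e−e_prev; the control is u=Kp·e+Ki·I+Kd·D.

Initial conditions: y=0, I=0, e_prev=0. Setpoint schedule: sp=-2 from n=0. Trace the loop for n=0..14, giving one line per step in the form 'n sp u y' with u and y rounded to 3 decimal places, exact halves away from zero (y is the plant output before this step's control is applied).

0 -2 -5.500 0.000
1 -2 -0.719 -1.375
2 -2 -7.584 0.508
3 -2 0.354 -2.150
4 -2 -11.341 1.163
5 -2 2.987 -3.417
6 -2 -17.033 2.455
7 -2 8.449 -5.486
8 -2 -26.186 4.855
9 -2 18.757 -8.974
10 -2 -41.499 9.176
11 -2 37.446 -14.963
12 -2 -67.678 16.843
13 -2 70.712 -25.341
14 -2 -112.947 30.349

(exact arithmetic carried between steps; '≈' marks a value shown rounded to 6 d.p. or computed from one; I and e_prev carry over from the previous line; the table rounds u and y to 3 d.p., halves away from zero)
n=0: y=0, sp=-2, e=sp−y=-2; I=-2, D=e−e_prev=-2; u=5/4·(-2)+1/2·(-2)+1·(-2)=-5.5; next y=-1/2·0+1/4·(-5.5)=-1.375
n=1: y=-1.375, sp=-2, e=sp−y=-0.625; I=-2.625, D=e−e_prev=1.375; u=5/4·(-0.625)+1/2·(-2.625)+1·1.375=-0.71875; next y=-1/2·(-1.375)+1/4·(-0.71875)≈0.507813
n=2: y≈0.507813, sp=-2, e=sp−y≈-2.507813; I≈-5.132813, D=e−e_prev≈-1.882813; u=5/4·(-2.507813)+1/2·(-5.132813)+1·(-1.882813)≈-7.583984; next y=-1/2·0.507813+1/4·(-7.583984)≈-2.149902
n=3: y≈-2.149902, sp=-2, e=sp−y≈0.149902; I≈-4.982910, D=e−e_prev≈2.657715; u=5/4·0.149902+1/2·(-4.982910)+1·2.657715≈0.353638; next y=-1/2·(-2.149902)+1/4·0.353638≈1.163361
n=4: y≈1.163361, sp=-2, e=sp−y≈-3.163361; I≈-8.146271, D=e−e_prev≈-3.313263; u=5/4·(-3.163361)+1/2·(-8.146271)+1·(-3.313263)≈-11.340599; next y=-1/2·1.163361+1/4·(-11.340599)≈-3.416830
n=5: y≈-3.416830, sp=-2, e=sp−y≈1.416830; I≈-6.729441, D=e−e_prev≈4.580191; u=5/4·1.416830+1/2·(-6.729441)+1·4.580191≈2.986508; next y=-1/2·(-3.416830)+1/4·2.986508≈2.455042
n=6: y≈2.455042, sp=-2, e=sp−y≈-4.455042; I≈-11.184483, D=e−e_prev≈-5.871872; u=5/4·(-4.455042)+1/2·(-11.184483)+1·(-5.871872)≈-17.032916; next y=-1/2·2.455042+1/4·(-17.032916)≈-5.485750
n=7: y≈-5.485750, sp=-2, e=sp−y≈3.485750; I≈-7.698733, D=e−e_prev≈7.940792; u=5/4·3.485750+1/2·(-7.698733)+1·7.940792≈8.448613; next y=-1/2·(-5.485750)+1/4·8.448613≈4.855028
n=8: y≈4.855028, sp=-2, e=sp−y≈-6.855028; I≈-14.553761, D=e−e_prev≈-10.340778; u=5/4·(-6.855028)+1/2·(-14.553761)+1·(-10.340778)≈-26.186444; next y=-1/2·4.855028+1/4·(-26.186444)≈-8.974125
n=9: y≈-8.974125, sp=-2, e=sp−y≈6.974125; I≈-7.579636, D=e−e_prev≈13.829153; u=5/4·6.974125+1/2·(-7.579636)+1·13.829153≈18.756992; next y=-1/2·(-8.974125)+1/4·18.756992≈9.176311
n=10: y≈9.176311, sp=-2, e=sp−y≈-11.176311; I≈-18.755946, D=e−e_prev≈-18.150436; u=5/4·(-11.176311)+1/2·(-18.755946)+1·(-18.150436)≈-41.498797; next y=-1/2·9.176311+1/4·(-41.498797)≈-14.962855
n=11: y≈-14.962855, sp=-2, e=sp−y≈12.962855; I≈-5.793092, D=e−e_prev≈24.139165; u=5/4·12.962855+1/2·(-5.793092)+1·24.139165≈37.446187; next y=-1/2·(-14.962855)+1/4·37.446187≈16.842974
n=12: y≈16.842974, sp=-2, e=sp−y≈-18.842974; I≈-24.636066, D=e−e_prev≈-31.805829; u=5/4·(-18.842974)+1/2·(-24.636066)+1·(-31.805829)≈-67.677579; next y=-1/2·16.842974+1/4·(-67.677579)≈-25.340882
n=13: y≈-25.340882, sp=-2, e=sp−y≈23.340882; I≈-1.295184, D=e−e_prev≈42.183856; u=5/4·23.340882+1/2·(-1.295184)+1·42.183856≈70.712366; next y=-1/2·(-25.340882)+1/4·70.712366≈30.348533
n=14: y≈30.348533, sp=-2, e=sp−y≈-32.348533; I≈-33.643717, D=e−e_prev≈-55.689414; u=5/4·(-32.348533)+1/2·(-33.643717)+1·(-55.689414)≈-112.946938; next y=-1/2·30.348533+1/4·(-112.946938)≈-43.411001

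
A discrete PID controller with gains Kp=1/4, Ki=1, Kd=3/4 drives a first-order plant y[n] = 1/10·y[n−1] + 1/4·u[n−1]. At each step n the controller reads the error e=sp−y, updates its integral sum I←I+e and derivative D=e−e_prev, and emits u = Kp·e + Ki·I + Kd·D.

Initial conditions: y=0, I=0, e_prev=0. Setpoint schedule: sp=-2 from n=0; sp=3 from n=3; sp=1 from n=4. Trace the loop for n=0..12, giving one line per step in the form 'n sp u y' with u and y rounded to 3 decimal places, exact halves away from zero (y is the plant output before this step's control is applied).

0 -2 -4.000 0.000
1 -2 -2.500 -1.000
2 -2 -4.800 -0.725
3 3 5.226 -1.273
4 1 -3.566 1.179
5 1 3.500 -0.773
6 1 0.666 0.798
7 1 3.150 0.246
8 1 2.358 0.812
9 1 3.253 0.671
10 1 3.057 0.880
11 1 3.390 0.852
12 1 3.356 0.933

(exact arithmetic carried between steps; '≈' marks a value shown rounded to 6 d.p. or computed from one; I and e_prev carry over from the previous line; the table rounds u and y to 3 d.p., halves away from zero)
n=0: y=0, sp=-2, e=sp−y=-2; I=-2, D=e−e_prev=-2; u=1/4·(-2)+1·(-2)+3/4·(-2)=-4; next y=1/10·0+1/4·(-4)=-1
n=1: y=-1, sp=-2, e=sp−y=-1; I=-3, D=e−e_prev=1; u=1/4·(-1)+1·(-3)+3/4·1=-2.5; next y=1/10·(-1)+1/4·(-2.5)=-0.725
n=2: y=-0.725, sp=-2, e=sp−y=-1.275; I=-4.275, D=e−e_prev=-0.275; u=1/4·(-1.275)+1·(-4.275)+3/4·(-0.275)=-4.8; next y=1/10·(-0.725)+1/4·(-4.8)=-1.2725
n=3: y=-1.2725, sp=3, e=sp−y=4.2725; I=-0.0025, D=e−e_prev=5.5475; u=1/4·4.2725+1·(-0.0025)+3/4·5.5475=5.22625; next y=1/10·(-1.2725)+1/4·5.22625≈1.179313
n=4: y≈1.179313, sp=1, e=sp−y≈-0.179313; I≈-0.181813, D=e−e_prev≈-4.451813; u=1/4·(-0.179313)+1·(-0.181813)+3/4·(-4.451813)≈-3.5655; next y=1/10·1.179313+1/4·(-3.5655)≈-0.773444
n=5: y≈-0.773444, sp=1, e=sp−y≈1.773444; I≈1.591631, D=e−e_prev≈1.952756; u=1/4·1.773444+1·1.591631+3/4·1.952756≈3.499559; next y=1/10·(-0.773444)+1/4·3.499559≈0.797545
n=6: y≈0.797545, sp=1, e=sp−y≈0.202455; I≈1.794086, D=e−e_prev≈-1.570989; u=1/4·0.202455+1·1.794086+3/4·(-1.570989)≈0.666458; next y=1/10·0.797545+1/4·0.666458≈0.246369
n=7: y≈0.246369, sp=1, e=sp−y≈0.753631; I≈2.547717, D=e−e_prev≈0.551177; u=1/4·0.753631+1·2.547717+3/4·0.551177≈3.149507; next y=1/10·0.246369+1/4·3.149507≈0.812014
n=8: y≈0.812014, sp=1, e=sp−y≈0.187986; I≈2.735703, D=e−e_prev≈-0.565645; u=1/4·0.187986+1·2.735703+3/4·(-0.565645)≈2.358466; next y=1/10·0.812014+1/4·2.358466≈0.670818
n=9: y≈0.670818, sp=1, e=sp−y≈0.329182; I≈3.064885, D=e−e_prev≈0.141196; u=1/4·0.329182+1·3.064885+3/4·0.141196≈3.253078; next y=1/10·0.670818+1/4·3.253078≈0.880351
n=10: y≈0.880351, sp=1, e=sp−y≈0.119649; I≈3.184534, D=e−e_prev≈-0.209533; u=1/4·0.119649+1·3.184534+3/4·(-0.209533)≈3.057296; next y=1/10·0.880351+1/4·3.057296≈0.852359
n=11: y≈0.852359, sp=1, e=sp−y≈0.147641; I≈3.332175, D=e−e_prev≈0.027992; u=1/4·0.147641+1·3.332175+3/4·0.027992≈3.390079; next y=1/10·0.852359+1/4·3.390079≈0.932756
n=12: y≈0.932756, sp=1, e=sp−y≈0.067244; I≈3.399419, D=e−e_prev≈-0.080396; u=1/4·0.067244+1·3.399419+3/4·(-0.080396)≈3.355933; next y=1/10·0.932756+1/4·3.355933≈0.932259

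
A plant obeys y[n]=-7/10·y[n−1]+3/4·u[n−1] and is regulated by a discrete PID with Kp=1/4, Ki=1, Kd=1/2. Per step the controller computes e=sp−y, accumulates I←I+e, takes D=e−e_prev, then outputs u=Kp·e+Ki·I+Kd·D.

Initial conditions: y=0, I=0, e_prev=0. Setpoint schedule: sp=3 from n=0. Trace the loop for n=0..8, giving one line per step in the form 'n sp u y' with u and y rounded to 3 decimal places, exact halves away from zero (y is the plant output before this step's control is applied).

0 3 5.250 0.000
1 3 -0.141 3.938
2 3 12.789 -2.862
3 3 -10.048 11.595
4 3 36.269 -15.653
5 3 -52.872 38.159
6 3 121.791 -66.365
7 3 -218.393 137.799
8 3 445.483 -260.254

(exact arithmetic carried between steps; '≈' marks a value shown rounded to 6 d.p. or computed from one; I and e_prev carry over from the previous line; the table rounds u and y to 3 d.p., halves away from zero)
n=0: y=0, sp=3, e=sp−y=3; I=3, D=e−e_prev=3; u=1/4·3+1·3+1/2·3=5.25; next y=-7/10·0+3/4·5.25=3.9375
n=1: y=3.9375, sp=3, e=sp−y=-0.9375; I=2.0625, D=e−e_prev=-3.9375; u=1/4·(-0.9375)+1·2.0625+1/2·(-3.9375)=-0.140625; next y=-7/10·3.9375+3/4·(-0.140625)≈-2.861719
n=2: y≈-2.861719, sp=3, e=sp−y≈5.861719; I≈7.924219, D=e−e_prev≈6.799219; u=1/4·5.861719+1·7.924219+1/2·6.799219≈12.789258; next y=-7/10·(-2.861719)+3/4·12.789258≈11.595146
n=3: y≈11.595146, sp=3, e=sp−y≈-8.595146; I≈-0.670928, D=e−e_prev≈-14.456865; u=1/4·(-8.595146)+1·(-0.670928)+1/2·(-14.456865)≈-10.048147; next y=-7/10·11.595146+3/4·(-10.048147)≈-15.652713
n=4: y≈-15.652713, sp=3, e=sp−y≈18.652713; I≈17.981785, D=e−e_prev≈27.247859; u=1/4·18.652713+1·17.981785+1/2·27.247859≈36.268893; next y=-7/10·(-15.652713)+3/4·36.268893≈38.158569
n=5: y≈38.158569, sp=3, e=sp−y≈-35.158569; I≈-17.176784, D=e−e_prev≈-53.811281; u=1/4·(-35.158569)+1·(-17.176784)+1/2·(-53.811281)≈-52.872066; next y=-7/10·38.158569+3/4·(-52.872066)≈-66.365048
n=6: y≈-66.365048, sp=3, e=sp−y≈69.365048; I≈52.188264, D=e−e_prev≈104.523616; u=1/4·69.365048+1·52.188264+1/2·104.523616≈121.791334; next y=-7/10·(-66.365048)+3/4·121.791334≈137.799034
n=7: y≈137.799034, sp=3, e=sp−y≈-134.799034; I≈-82.610770, D=e−e_prev≈-204.164082; u=1/4·(-134.799034)+1·(-82.610770)+1/2·(-204.164082)≈-218.392570; next y=-7/10·137.799034+3/4·(-218.392570)≈-260.253751
n=8: y≈-260.253751, sp=3, e=sp−y≈263.253751; I≈180.642981, D=e−e_prev≈398.052785; u=1/4·263.253751+1·180.642981+1/2·398.052785≈445.482812; next y=-7/10·(-260.253751)+3/4·445.482812≈516.289734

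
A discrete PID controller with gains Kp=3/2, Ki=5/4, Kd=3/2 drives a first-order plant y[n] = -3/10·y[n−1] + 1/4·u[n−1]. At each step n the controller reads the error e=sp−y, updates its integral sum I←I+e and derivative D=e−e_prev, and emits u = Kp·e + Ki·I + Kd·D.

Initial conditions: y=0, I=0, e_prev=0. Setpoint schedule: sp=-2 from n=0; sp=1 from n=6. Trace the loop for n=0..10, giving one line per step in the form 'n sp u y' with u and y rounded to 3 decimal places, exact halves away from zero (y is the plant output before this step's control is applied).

0 -2 -8.500 0.000
1 -2 1.031 -2.125
2 -2 -14.836 0.895
3 -2 6.785 -3.978
4 -2 -27.238 2.890
5 -2 21.856 -7.676
6 1 -39.782 7.767
7 1 55.605 -12.276
8 1 -84.767 17.584
9 1 126.509 -26.467
10 1 -185.880 39.567

(exact arithmetic carried between steps; '≈' marks a value shown rounded to 6 d.p. or computed from one; I and e_prev carry over from the previous line; the table rounds u and y to 3 d.p., halves away from zero)
n=0: y=0, sp=-2, e=sp−y=-2; I=-2, D=e−e_prev=-2; u=3/2·(-2)+5/4·(-2)+3/2·(-2)=-8.5; next y=-3/10·0+1/4·(-8.5)=-2.125
n=1: y=-2.125, sp=-2, e=sp−y=0.125; I=-1.875, D=e−e_prev=2.125; u=3/2·0.125+5/4·(-1.875)+3/2·2.125=1.03125; next y=-3/10·(-2.125)+1/4·1.03125≈0.895313
n=2: y≈0.895313, sp=-2, e=sp−y≈-2.895313; I≈-4.770313, D=e−e_prev≈-3.020313; u=3/2·(-2.895313)+5/4·(-4.770313)+3/2·(-3.020313)≈-14.836328; next y=-3/10·0.895313+1/4·(-14.836328)≈-3.977676
n=3: y≈-3.977676, sp=-2, e=sp−y≈1.977676; I≈-2.792637, D=e−e_prev≈4.872988; u=3/2·1.977676+5/4·(-2.792637)+3/2·4.872988≈6.785200; next y=-3/10·(-3.977676)+1/4·6.785200≈2.889603
n=4: y≈2.889603, sp=-2, e=sp−y≈-4.889603; I≈-7.682240, D=e−e_prev≈-6.867279; u=3/2·(-4.889603)+5/4·(-7.682240)+3/2·(-6.867279)≈-27.238121; next y=-3/10·2.889603+1/4·(-27.238121)≈-7.676411
n=5: y≈-7.676411, sp=-2, e=sp−y≈5.676411; I≈-2.005828, D=e−e_prev≈10.566014; u=3/2·5.676411+5/4·(-2.005828)+3/2·10.566014≈21.856352; next y=-3/10·(-7.676411)+1/4·21.856352≈7.767011
n=6: y≈7.767011, sp=1, e=sp−y≈-6.767011; I≈-8.772840, D=e−e_prev≈-12.443423; u=3/2·(-6.767011)+5/4·(-8.772840)+3/2·(-12.443423)≈-39.781701; next y=-3/10·7.767011+1/4·(-39.781701)≈-12.275529
n=7: y≈-12.275529, sp=1, e=sp−y≈13.275529; I≈4.502689, D=e−e_prev≈20.042540; u=3/2·13.275529+5/4·4.502689+3/2·20.042540≈55.605464; next y=-3/10·(-12.275529)+1/4·55.605464≈17.584025
n=8: y≈17.584025, sp=1, e=sp−y≈-16.584025; I≈-12.081336, D=e−e_prev≈-29.859553; u=3/2·(-16.584025)+5/4·(-12.081336)+3/2·(-29.859553)≈-84.767036; next y=-3/10·17.584025+1/4·(-84.767036)≈-26.466967
n=9: y≈-26.466967, sp=1, e=sp−y≈27.466967; I≈15.385631, D=e−e_prev≈44.050991; u=3/2·27.466967+5/4·15.385631+3/2·44.050991≈126.508975; next y=-3/10·(-26.466967)+1/4·126.508975≈39.567334
n=10: y≈39.567334, sp=1, e=sp−y≈-38.567334; I≈-23.181703, D=e−e_prev≈-66.034300; u=3/2·(-38.567334)+5/4·(-23.181703)+3/2·(-66.034300)≈-185.879579; next y=-3/10·39.567334+1/4·(-185.879579)≈-58.340095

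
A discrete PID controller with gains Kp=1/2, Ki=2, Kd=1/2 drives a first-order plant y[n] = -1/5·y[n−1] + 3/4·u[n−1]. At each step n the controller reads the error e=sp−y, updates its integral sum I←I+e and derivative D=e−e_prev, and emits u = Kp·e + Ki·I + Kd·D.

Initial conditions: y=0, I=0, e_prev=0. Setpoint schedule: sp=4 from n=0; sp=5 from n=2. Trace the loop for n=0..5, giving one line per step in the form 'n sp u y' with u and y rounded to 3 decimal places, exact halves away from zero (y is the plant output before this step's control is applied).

(exact arithmetic carried between steps; '≈' marks a value shown rounded to 6 d.p. or computed from one; I and e_prev carry over from the previous line; the table rounds u and y to 3 d.p., halves away from zero)
n=0: y=0, sp=4, e=sp−y=4; I=4, D=e−e_prev=4; u=1/2·4+2·4+1/2·4=12; next y=-1/5·0+3/4·12=9
n=1: y=9, sp=4, e=sp−y=-5; I=-1, D=e−e_prev=-9; u=1/2·(-5)+2·(-1)+1/2·(-9)=-9; next y=-1/5·9+3/4·(-9)=-8.55
n=2: y=-8.55, sp=5, e=sp−y=13.55; I=12.55, D=e−e_prev=18.55; u=1/2·13.55+2·12.55+1/2·18.55=41.15; next y=-1/5·(-8.55)+3/4·41.15=32.5725
n=3: y=32.5725, sp=5, e=sp−y=-27.5725; I=-15.0225, D=e−e_prev=-41.1225; u=1/2·(-27.5725)+2·(-15.0225)+1/2·(-41.1225)=-64.3925; next y=-1/5·32.5725+3/4·(-64.3925)=-54.808875
n=4: y=-54.808875, sp=5, e=sp−y=59.808875; I=44.786375, D=e−e_prev=87.381375; u=1/2·59.808875+2·44.786375+1/2·87.381375=163.167875; next y=-1/5·(-54.808875)+3/4·163.167875≈133.337681
n=5: y≈133.337681, sp=5, e=sp−y≈-128.337681; I≈-83.551306, D=e−e_prev≈-188.146556; u=1/2·(-128.337681)+2·(-83.551306)+1/2·(-188.146556)≈-325.344731; next y=-1/5·133.337681+3/4·(-325.344731)≈-270.676085

0 4 12.000 0.000
1 4 -9.000 9.000
2 5 41.150 -8.550
3 5 -64.393 32.573
4 5 163.168 -54.809
5 5 -325.345 133.338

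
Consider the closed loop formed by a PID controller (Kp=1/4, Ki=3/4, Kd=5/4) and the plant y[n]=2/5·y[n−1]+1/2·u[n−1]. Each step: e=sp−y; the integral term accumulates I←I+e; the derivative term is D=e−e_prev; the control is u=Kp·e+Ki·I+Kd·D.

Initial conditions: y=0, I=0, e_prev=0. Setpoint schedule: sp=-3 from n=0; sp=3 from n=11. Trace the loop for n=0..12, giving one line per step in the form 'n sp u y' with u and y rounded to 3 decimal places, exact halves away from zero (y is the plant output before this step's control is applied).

0 -3 -6.750 0.000
1 -3 2.344 -3.375
2 -3 -8.787 -0.178
3 -3 2.738 -4.465
4 -3 -10.629 -0.417
5 -3 3.888 -5.481
6 -3 -12.355 -0.249
7 -3 5.686 -6.277
8 -3 -14.262 0.332
9 -3 7.994 -6.998
10 -3 -16.611 1.198
11 3 24.290 -7.827
12 3 -24.263 9.014

(exact arithmetic carried between steps; '≈' marks a value shown rounded to 6 d.p. or computed from one; I and e_prev carry over from the previous line; the table rounds u and y to 3 d.p., halves away from zero)
n=0: y=0, sp=-3, e=sp−y=-3; I=-3, D=e−e_prev=-3; u=1/4·(-3)+3/4·(-3)+5/4·(-3)=-6.75; next y=2/5·0+1/2·(-6.75)=-3.375
n=1: y=-3.375, sp=-3, e=sp−y=0.375; I=-2.625, D=e−e_prev=3.375; u=1/4·0.375+3/4·(-2.625)+5/4·3.375=2.34375; next y=2/5·(-3.375)+1/2·2.34375=-0.178125
n=2: y=-0.178125, sp=-3, e=sp−y=-2.821875; I=-5.446875, D=e−e_prev=-3.196875; u=1/4·(-2.821875)+3/4·(-5.446875)+5/4·(-3.196875)≈-8.786719; next y=2/5·(-0.178125)+1/2·(-8.786719)≈-4.464609
n=3: y≈-4.464609, sp=-3, e=sp−y≈1.464609; I≈-3.982266, D=e−e_prev≈4.286484; u=1/4·1.464609+3/4·(-3.982266)+5/4·4.286484≈2.737559; next y=2/5·(-4.464609)+1/2·2.737559≈-0.417064
n=4: y≈-0.417064, sp=-3, e=sp−y≈-2.582936; I≈-6.565201, D=e−e_prev≈-4.047545; u=1/4·(-2.582936)+3/4·(-6.565201)+5/4·(-4.047545)≈-10.629066; next y=2/5·(-0.417064)+1/2·(-10.629066)≈-5.481359
n=5: y≈-5.481359, sp=-3, e=sp−y≈2.481359; I≈-4.083842, D=e−e_prev≈5.064294; u=1/4·2.481359+3/4·(-4.083842)+5/4·5.064294≈3.887826; next y=2/5·(-5.481359)+1/2·3.887826≈-0.248631
n=6: y≈-0.248631, sp=-3, e=sp−y≈-2.751369; I≈-6.835212, D=e−e_prev≈-5.232728; u=1/4·(-2.751369)+3/4·(-6.835212)+5/4·(-5.232728)≈-12.355161; next y=2/5·(-0.248631)+1/2·(-12.355161)≈-6.277033
n=7: y≈-6.277033, sp=-3, e=sp−y≈3.277033; I≈-3.558179, D=e−e_prev≈6.028402; u=1/4·3.277033+3/4·(-3.558179)+5/4·6.028402≈5.686127; next y=2/5·(-6.277033)+1/2·5.686127≈0.332250
n=8: y≈0.332250, sp=-3, e=sp−y≈-3.332250; I≈-6.890429, D=e−e_prev≈-6.609283; u=1/4·(-3.332250)+3/4·(-6.890429)+5/4·(-6.609283)≈-14.262488; next y=2/5·0.332250+1/2·(-14.262488)≈-6.998344
n=9: y≈-6.998344, sp=-3, e=sp−y≈3.998344; I≈-2.892085, D=e−e_prev≈7.330594; u=1/4·3.998344+3/4·(-2.892085)+5/4·7.330594≈7.993765; next y=2/5·(-6.998344)+1/2·7.993765≈1.197545
n=10: y≈1.197545, sp=-3, e=sp−y≈-4.197545; I≈-7.089630, D=e−e_prev≈-8.195889; u=1/4·(-4.197545)+3/4·(-7.089630)+5/4·(-8.195889)≈-16.611470; next y=2/5·1.197545+1/2·(-16.611470)≈-7.826717
n=11: y≈-7.826717, sp=3, e=sp−y≈10.826717; I≈3.737087, D=e−e_prev≈15.024262; u=1/4·10.826717+3/4·3.737087+5/4·15.024262≈24.289822; next y=2/5·(-7.826717)+1/2·24.289822≈9.014224
n=12: y≈9.014224, sp=3, e=sp−y≈-6.014224; I≈-2.277137, D=e−e_prev≈-16.840941; u=1/4·(-6.014224)+3/4·(-2.277137)+5/4·(-16.840941)≈-24.262586; next y=2/5·9.014224+1/2·(-24.262586)≈-8.525603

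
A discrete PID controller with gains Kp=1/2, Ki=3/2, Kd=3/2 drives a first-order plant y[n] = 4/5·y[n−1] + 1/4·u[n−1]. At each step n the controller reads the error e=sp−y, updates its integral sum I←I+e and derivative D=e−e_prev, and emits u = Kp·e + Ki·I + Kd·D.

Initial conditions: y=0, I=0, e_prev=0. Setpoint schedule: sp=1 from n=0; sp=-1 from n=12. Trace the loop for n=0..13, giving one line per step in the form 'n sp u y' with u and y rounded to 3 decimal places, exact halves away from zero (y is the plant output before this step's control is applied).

0 1 3.500 0.000
1 1 0.438 0.875
2 1 2.167 0.809
3 1 1.025 1.189
4 1 1.247 1.208
5 1 0.717 1.278
6 1 0.673 1.202
7 1 0.508 1.129
8 1 0.552 1.031
9 1 0.596 0.962
10 1 0.702 0.919
11 1 0.787 0.911
12 -1 -6.143 0.926
13 -1 0.014 -0.795

(exact arithmetic carried between steps; '≈' marks a value shown rounded to 6 d.p. or computed from one; I and e_prev carry over from the previous line; the table rounds u and y to 3 d.p., halves away from zero)
n=0: y=0, sp=1, e=sp−y=1; I=1, D=e−e_prev=1; u=1/2·1+3/2·1+3/2·1=3.5; next y=4/5·0+1/4·3.5=0.875
n=1: y=0.875, sp=1, e=sp−y=0.125; I=1.125, D=e−e_prev=-0.875; u=1/2·0.125+3/2·1.125+3/2·(-0.875)=0.4375; next y=4/5·0.875+1/4·0.4375=0.809375
n=2: y=0.809375, sp=1, e=sp−y=0.190625; I=1.315625, D=e−e_prev=0.065625; u=1/2·0.190625+3/2·1.315625+3/2·0.065625≈2.167188; next y=4/5·0.809375+1/4·2.167188≈1.189297
n=3: y≈1.189297, sp=1, e=sp−y≈-0.189297; I≈1.126328, D=e−e_prev≈-0.379922; u=1/2·(-0.189297)+3/2·1.126328+3/2·(-0.379922)≈1.024961; next y=4/5·1.189297+1/4·1.024961≈1.207678
n=4: y≈1.207678, sp=1, e=sp−y≈-0.207678; I≈0.918650, D=e−e_prev≈-0.018381; u=1/2·(-0.207678)+3/2·0.918650+3/2·(-0.018381)≈1.246565; next y=4/5·1.207678+1/4·1.246565≈1.277784
n=5: y≈1.277784, sp=1, e=sp−y≈-0.277784; I≈0.640867, D=e−e_prev≈-0.070106; u=1/2·(-0.277784)+3/2·0.640867+3/2·(-0.070106)≈0.717250; next y=4/5·1.277784+1/4·0.717250≈1.201539
n=6: y≈1.201539, sp=1, e=sp−y≈-0.201539; I≈0.439328, D=e−e_prev≈0.076244; u=1/2·(-0.201539)+3/2·0.439328+3/2·0.076244≈0.672588; next y=4/5·1.201539+1/4·0.672588≈1.129378
n=7: y≈1.129378, sp=1, e=sp−y≈-0.129378; I≈0.309949, D=e−e_prev≈0.072161; u=1/2·(-0.129378)+3/2·0.309949+3/2·0.072161≈0.508476; next y=4/5·1.129378+1/4·0.508476≈1.030622
n=8: y≈1.030622, sp=1, e=sp−y≈-0.030622; I≈0.279327, D=e−e_prev≈0.098757; u=1/2·(-0.030622)+3/2·0.279327+3/2·0.098757≈0.551815; next y=4/5·1.030622+1/4·0.551815≈0.962451
n=9: y≈0.962451, sp=1, e=sp−y≈0.037549; I≈0.316876, D=e−e_prev≈0.068170; u=1/2·0.037549+3/2·0.316876+3/2·0.068170≈0.596344; next y=4/5·0.962451+1/4·0.596344≈0.919047
n=10: y≈0.919047, sp=1, e=sp−y≈0.080953; I≈0.397829, D=e−e_prev≈0.043404; u=1/2·0.080953+3/2·0.397829+3/2·0.043404≈0.702326; next y=4/5·0.919047+1/4·0.702326≈0.910819
n=11: y≈0.910819, sp=1, e=sp−y≈0.089181; I≈0.487010, D=e−e_prev≈0.008228; u=1/2·0.089181+3/2·0.487010+3/2·0.008228≈0.787447; next y=4/5·0.910819+1/4·0.787447≈0.925517
n=12: y≈0.925517, sp=-1, e=sp−y≈-1.925517; I≈-1.438507, D=e−e_prev≈-2.014698; u=1/2·(-1.925517)+3/2·(-1.438507)+3/2·(-2.014698)≈-6.142566; next y=4/5·0.925517+1/4·(-6.142566)≈-0.795228
n=13: y≈-0.795228, sp=-1, e=sp−y≈-0.204772; I≈-1.643279, D=e−e_prev≈1.720745; u=1/2·(-0.204772)+3/2·(-1.643279)+3/2·1.720745≈0.013812; next y=4/5·(-0.795228)+1/4·0.013812≈-0.632729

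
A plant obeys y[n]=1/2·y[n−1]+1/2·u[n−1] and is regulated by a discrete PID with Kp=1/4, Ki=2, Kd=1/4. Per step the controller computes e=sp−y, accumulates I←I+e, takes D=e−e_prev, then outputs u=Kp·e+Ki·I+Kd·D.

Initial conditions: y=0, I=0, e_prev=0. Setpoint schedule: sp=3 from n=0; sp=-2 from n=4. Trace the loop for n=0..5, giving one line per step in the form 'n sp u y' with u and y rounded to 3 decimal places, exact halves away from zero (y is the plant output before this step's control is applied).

(exact arithmetic carried between steps; '≈' marks a value shown rounded to 6 d.p. or computed from one; I and e_prev carry over from the previous line; the table rounds u and y to 3 d.p., halves away from zero)
n=0: y=0, sp=3, e=sp−y=3; I=3, D=e−e_prev=3; u=1/4·3+2·3+1/4·3=7.5; next y=1/2·0+1/2·7.5=3.75
n=1: y=3.75, sp=3, e=sp−y=-0.75; I=2.25, D=e−e_prev=-3.75; u=1/4·(-0.75)+2·2.25+1/4·(-3.75)=3.375; next y=1/2·3.75+1/2·3.375=3.5625
n=2: y=3.5625, sp=3, e=sp−y=-0.5625; I=1.6875, D=e−e_prev=0.1875; u=1/4·(-0.5625)+2·1.6875+1/4·0.1875=3.28125; next y=1/2·3.5625+1/2·3.28125=3.421875
n=3: y=3.421875, sp=3, e=sp−y=-0.421875; I=1.265625, D=e−e_prev=0.140625; u=1/4·(-0.421875)+2·1.265625+1/4·0.140625≈2.460938; next y=1/2·3.421875+1/2·2.460938≈2.941406
n=4: y≈2.941406, sp=-2, e=sp−y≈-4.941406; I≈-3.675781, D=e−e_prev≈-4.519531; u=1/4·(-4.941406)+2·(-3.675781)+1/4·(-4.519531)≈-9.716797; next y=1/2·2.941406+1/2·(-9.716797)≈-3.387695
n=5: y≈-3.387695, sp=-2, e=sp−y≈1.387695; I≈-2.288086, D=e−e_prev≈6.329102; u=1/4·1.387695+2·(-2.288086)+1/4·6.329102≈-2.646973; next y=1/2·(-3.387695)+1/2·(-2.646973)≈-3.017334

0 3 7.500 0.000
1 3 3.375 3.750
2 3 3.281 3.563
3 3 2.461 3.422
4 -2 -9.717 2.941
5 -2 -2.647 -3.388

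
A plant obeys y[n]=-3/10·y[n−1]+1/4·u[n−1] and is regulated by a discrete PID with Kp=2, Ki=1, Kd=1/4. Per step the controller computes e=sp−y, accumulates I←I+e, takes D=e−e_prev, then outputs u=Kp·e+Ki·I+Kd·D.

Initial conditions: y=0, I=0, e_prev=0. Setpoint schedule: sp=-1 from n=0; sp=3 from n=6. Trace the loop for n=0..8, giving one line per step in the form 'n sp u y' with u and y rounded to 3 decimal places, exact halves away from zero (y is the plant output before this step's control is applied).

(exact arithmetic carried between steps; '≈' marks a value shown rounded to 6 d.p. or computed from one; I and e_prev carry over from the previous line; the table rounds u and y to 3 d.p., halves away from zero)
n=0: y=0, sp=-1, e=sp−y=-1; I=-1, D=e−e_prev=-1; u=2·(-1)+1·(-1)+1/4·(-1)=-3.25; next y=-3/10·0+1/4·(-3.25)=-0.8125
n=1: y=-0.8125, sp=-1, e=sp−y=-0.1875; I=-1.1875, D=e−e_prev=0.8125; u=2·(-0.1875)+1·(-1.1875)+1/4·0.8125=-1.359375; next y=-3/10·(-0.8125)+1/4·(-1.359375)≈-0.096094
n=2: y≈-0.096094, sp=-1, e=sp−y≈-0.903906; I≈-2.091406, D=e−e_prev≈-0.716406; u=2·(-0.903906)+1·(-2.091406)+1/4·(-0.716406)≈-4.078320; next y=-3/10·(-0.096094)+1/4·(-4.078320)≈-0.990752
n=3: y≈-0.990752, sp=-1, e=sp−y≈-0.009248; I≈-2.100654, D=e−e_prev≈0.894658; u=2·(-0.009248)+1·(-2.100654)+1/4·0.894658≈-1.895486; next y=-3/10·(-0.990752)+1/4·(-1.895486)≈-0.176646
n=4: y≈-0.176646, sp=-1, e=sp−y≈-0.823354; I≈-2.924008, D=e−e_prev≈-0.814106; u=2·(-0.823354)+1·(-2.924008)+1/4·(-0.814106)≈-4.774243; next y=-3/10·(-0.176646)+1/4·(-4.774243)≈-1.140567
n=5: y≈-1.140567, sp=-1, e=sp−y≈0.140567; I≈-2.783441, D=e−e_prev≈0.963921; u=2·0.140567+1·(-2.783441)+1/4·0.963921≈-2.261327; next y=-3/10·(-1.140567)+1/4·(-2.261327)≈-0.223162
n=6: y≈-0.223162, sp=3, e=sp−y≈3.223162; I≈0.439720, D=e−e_prev≈3.082595; u=2·3.223162+1·0.439720+1/4·3.082595≈7.656692; next y=-3/10·(-0.223162)+1/4·7.656692≈1.981122
n=7: y≈1.981122, sp=3, e=sp−y≈1.018878; I≈1.458599, D=e−e_prev≈-2.204283; u=2·1.018878+1·1.458599+1/4·(-2.204283)≈2.945285; next y=-3/10·1.981122+1/4·2.945285≈0.141985
n=8: y≈0.141985, sp=3, e=sp−y≈2.858015; I≈4.316614, D=e−e_prev≈1.839137; u=2·2.858015+1·4.316614+1/4·1.839137≈10.492429; next y=-3/10·0.141985+1/4·10.492429≈2.580512

0 -1 -3.250 0.000
1 -1 -1.359 -0.813
2 -1 -4.078 -0.096
3 -1 -1.895 -0.991
4 -1 -4.774 -0.177
5 -1 -2.261 -1.141
6 3 7.657 -0.223
7 3 2.945 1.981
8 3 10.492 0.142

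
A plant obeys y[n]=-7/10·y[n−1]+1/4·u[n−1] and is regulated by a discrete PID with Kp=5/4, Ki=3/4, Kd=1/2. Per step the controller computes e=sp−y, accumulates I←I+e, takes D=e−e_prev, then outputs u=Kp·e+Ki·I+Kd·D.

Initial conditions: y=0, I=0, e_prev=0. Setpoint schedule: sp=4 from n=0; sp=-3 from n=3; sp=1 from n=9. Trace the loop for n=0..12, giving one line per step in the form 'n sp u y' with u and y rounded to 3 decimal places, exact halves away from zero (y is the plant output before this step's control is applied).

0 4 10.000 0.000
1 4 4.750 2.500
2 4 14.781 -0.563
3 -3 -12.457 4.089
4 -3 13.216 -5.977
5 -3 -23.245 7.488
6 -3 21.972 -11.053
7 -3 -41.965 13.230
8 -3 40.459 -19.752
9 1 -62.701 23.941
10 1 80.878 -32.434
11 1 -110.628 42.923
12 1 147.175 -57.703

(exact arithmetic carried between steps; '≈' marks a value shown rounded to 6 d.p. or computed from one; I and e_prev carry over from the previous line; the table rounds u and y to 3 d.p., halves away from zero)
n=0: y=0, sp=4, e=sp−y=4; I=4, D=e−e_prev=4; u=5/4·4+3/4·4+1/2·4=10; next y=-7/10·0+1/4·10=2.5
n=1: y=2.5, sp=4, e=sp−y=1.5; I=5.5, D=e−e_prev=-2.5; u=5/4·1.5+3/4·5.5+1/2·(-2.5)=4.75; next y=-7/10·2.5+1/4·4.75=-0.5625
n=2: y=-0.5625, sp=4, e=sp−y=4.5625; I=10.0625, D=e−e_prev=3.0625; u=5/4·4.5625+3/4·10.0625+1/2·3.0625=14.78125; next y=-7/10·(-0.5625)+1/4·14.78125≈4.089063
n=3: y≈4.089063, sp=-3, e=sp−y≈-7.089063; I≈2.973438, D=e−e_prev≈-11.651563; u=5/4·(-7.089063)+3/4·2.973438+1/2·(-11.651563)≈-12.457031; next y=-7/10·4.089063+1/4·(-12.457031)≈-5.976602
n=4: y≈-5.976602, sp=-3, e=sp−y≈2.976602; I≈5.950039, D=e−e_prev≈10.065664; u=5/4·2.976602+3/4·5.950039+1/2·10.065664≈13.216113; next y=-7/10·(-5.976602)+1/4·13.216113≈7.487649
n=5: y≈7.487649, sp=-3, e=sp−y≈-10.487649; I≈-4.537610, D=e−e_prev≈-13.464251; u=5/4·(-10.487649)+3/4·(-4.537610)+1/2·(-13.464251)≈-23.244895; next y=-7/10·7.487649+1/4·(-23.244895)≈-11.052578
n=6: y≈-11.052578, sp=-3, e=sp−y≈8.052578; I≈3.514968, D=e−e_prev≈18.540228; u=5/4·8.052578+3/4·3.514968+1/2·18.540228≈21.972063; next y=-7/10·(-11.052578)+1/4·21.972063≈13.229821
n=7: y≈13.229821, sp=-3, e=sp−y≈-16.229821; I≈-12.714853, D=e−e_prev≈-24.282399; u=5/4·(-16.229821)+3/4·(-12.714853)+1/2·(-24.282399)≈-41.964615; next y=-7/10·13.229821+1/4·(-41.964615)≈-19.752028
n=8: y≈-19.752028, sp=-3, e=sp−y≈16.752028; I≈4.037175, D=e−e_prev≈32.981849; u=5/4·16.752028+3/4·4.037175+1/2·32.981849≈40.458841; next y=-7/10·(-19.752028)+1/4·40.458841≈23.941130
n=9: y≈23.941130, sp=1, e=sp−y≈-22.941130; I≈-18.903954, D=e−e_prev≈-39.693158; u=5/4·(-22.941130)+3/4·(-18.903954)+1/2·(-39.693158)≈-62.700957; next y=-7/10·23.941130+1/4·(-62.700957)≈-32.434030
n=10: y≈-32.434030, sp=1, e=sp−y≈33.434030; I≈14.530076, D=e−e_prev≈56.375160; u=5/4·33.434030+3/4·14.530076+1/2·56.375160≈80.877674; next y=-7/10·(-32.434030)+1/4·80.877674≈42.923240
n=11: y≈42.923240, sp=1, e=sp−y≈-41.923240; I≈-27.393164, D=e−e_prev≈-75.357270; u=5/4·(-41.923240)+3/4·(-27.393164)+1/2·(-75.357270)≈-110.627558; next y=-7/10·42.923240+1/4·(-110.627558)≈-57.703157
n=12: y≈-57.703157, sp=1, e=sp−y≈58.703157; I≈31.309993, D=e−e_prev≈100.626397; u=5/4·58.703157+3/4·31.309993+1/2·100.626397≈147.174640; next y=-7/10·(-57.703157)+1/4·147.174640≈77.185870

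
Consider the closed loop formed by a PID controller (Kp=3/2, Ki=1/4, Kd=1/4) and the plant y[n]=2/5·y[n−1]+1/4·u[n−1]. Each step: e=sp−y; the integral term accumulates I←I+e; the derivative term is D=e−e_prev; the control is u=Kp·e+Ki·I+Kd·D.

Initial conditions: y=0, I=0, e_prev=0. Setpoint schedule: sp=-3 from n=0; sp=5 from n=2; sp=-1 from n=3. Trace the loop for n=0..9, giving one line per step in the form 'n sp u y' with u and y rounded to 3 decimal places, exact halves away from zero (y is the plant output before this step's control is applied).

(exact arithmetic carried between steps; '≈' marks a value shown rounded to 6 d.p. or computed from one; I and e_prev carry over from the previous line; the table rounds u and y to 3 d.p., halves away from zero)
n=0: y=0, sp=-3, e=sp−y=-3; I=-3, D=e−e_prev=-3; u=3/2·(-3)+1/4·(-3)+1/4·(-3)=-6; next y=2/5·0+1/4·(-6)=-1.5
n=1: y=-1.5, sp=-3, e=sp−y=-1.5; I=-4.5, D=e−e_prev=1.5; u=3/2·(-1.5)+1/4·(-4.5)+1/4·1.5=-3; next y=2/5·(-1.5)+1/4·(-3)=-1.35
n=2: y=-1.35, sp=5, e=sp−y=6.35; I=1.85, D=e−e_prev=7.85; u=3/2·6.35+1/4·1.85+1/4·7.85=11.95; next y=2/5·(-1.35)+1/4·11.95=2.4475
n=3: y=2.4475, sp=-1, e=sp−y=-3.4475; I=-1.5975, D=e−e_prev=-9.7975; u=3/2·(-3.4475)+1/4·(-1.5975)+1/4·(-9.7975)=-8.02; next y=2/5·2.4475+1/4·(-8.02)=-1.026
n=4: y=-1.026, sp=-1, e=sp−y=0.026; I=-1.5715, D=e−e_prev=3.4735; u=3/2·0.026+1/4·(-1.5715)+1/4·3.4735=0.5145; next y=2/5·(-1.026)+1/4·0.5145=-0.281775
n=5: y=-0.281775, sp=-1, e=sp−y=-0.718225; I=-2.289725, D=e−e_prev=-0.744225; u=3/2·(-0.718225)+1/4·(-2.289725)+1/4·(-0.744225)=-1.835825; next y=2/5·(-0.281775)+1/4·(-1.835825)≈-0.571666
n=6: y≈-0.571666, sp=-1, e=sp−y≈-0.428334; I≈-2.718059, D=e−e_prev≈0.289891; u=3/2·(-0.428334)+1/4·(-2.718059)+1/4·0.289891≈-1.249543; next y=2/5·(-0.571666)+1/4·(-1.249543)≈-0.541052
n=7: y≈-0.541052, sp=-1, e=sp−y≈-0.458948; I≈-3.177007, D=e−e_prev≈-0.030614; u=3/2·(-0.458948)+1/4·(-3.177007)+1/4·(-0.030614)≈-1.490327; next y=2/5·(-0.541052)+1/4·(-1.490327)≈-0.589003
n=8: y≈-0.589003, sp=-1, e=sp−y≈-0.410997; I≈-3.588004, D=e−e_prev≈0.047950; u=3/2·(-0.410997)+1/4·(-3.588004)+1/4·0.047950≈-1.501509; next y=2/5·(-0.589003)+1/4·(-1.501509)≈-0.610978
n=9: y≈-0.610978, sp=-1, e=sp−y≈-0.389022; I≈-3.977026, D=e−e_prev≈0.021976; u=3/2·(-0.389022)+1/4·(-3.977026)+1/4·0.021976≈-1.572295; next y=2/5·(-0.610978)+1/4·(-1.572295)≈-0.637465

0 -3 -6.000 0.000
1 -3 -3.000 -1.500
2 5 11.950 -1.350
3 -1 -8.020 2.448
4 -1 0.515 -1.026
5 -1 -1.836 -0.282
6 -1 -1.250 -0.572
7 -1 -1.490 -0.541
8 -1 -1.502 -0.589
9 -1 -1.572 -0.611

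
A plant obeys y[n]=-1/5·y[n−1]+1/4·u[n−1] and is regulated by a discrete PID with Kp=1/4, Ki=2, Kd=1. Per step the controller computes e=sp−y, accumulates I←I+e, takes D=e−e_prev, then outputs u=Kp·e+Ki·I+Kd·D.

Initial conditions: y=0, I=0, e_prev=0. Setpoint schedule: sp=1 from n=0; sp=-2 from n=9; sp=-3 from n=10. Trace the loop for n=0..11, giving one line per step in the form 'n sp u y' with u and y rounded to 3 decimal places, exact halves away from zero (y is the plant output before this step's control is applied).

0 1 3.250 0.000
1 1 1.609 0.813
2 1 4.658 0.240
3 1 2.756 1.117
4 1 5.515 0.466
5 1 3.268 1.286
6 1 5.875 0.560
7 1 3.440 1.357
8 1 6.020 0.589
9 -2 -6.271 1.387
10 -3 -1.992 -1.845
11 -3 -12.112 -0.129

(exact arithmetic carried between steps; '≈' marks a value shown rounded to 6 d.p. or computed from one; I and e_prev carry over from the previous line; the table rounds u and y to 3 d.p., halves away from zero)
n=0: y=0, sp=1, e=sp−y=1; I=1, D=e−e_prev=1; u=1/4·1+2·1+1·1=3.25; next y=-1/5·0+1/4·3.25=0.8125
n=1: y=0.8125, sp=1, e=sp−y=0.1875; I=1.1875, D=e−e_prev=-0.8125; u=1/4·0.1875+2·1.1875+1·(-0.8125)=1.609375; next y=-1/5·0.8125+1/4·1.609375≈0.239844
n=2: y≈0.239844, sp=1, e=sp−y≈0.760156; I≈1.947656, D=e−e_prev≈0.572656; u=1/4·0.760156+2·1.947656+1·0.572656≈4.658008; next y=-1/5·0.239844+1/4·4.658008≈1.116533
n=3: y≈1.116533, sp=1, e=sp−y≈-0.116533; I≈1.831123, D=e−e_prev≈-0.876689; u=1/4·(-0.116533)+2·1.831123+1·(-0.876689)≈2.756423; next y=-1/5·1.116533+1/4·2.756423≈0.465799
n=4: y≈0.465799, sp=1, e=sp−y≈0.534201; I≈2.365324, D=e−e_prev≈0.650734; u=1/4·0.534201+2·2.365324+1·0.650734≈5.514932; next y=-1/5·0.465799+1/4·5.514932≈1.285573
n=5: y≈1.285573, sp=1, e=sp−y≈-0.285573; I≈2.079751, D=e−e_prev≈-0.819774; u=1/4·(-0.285573)+2·2.079751+1·(-0.819774)≈3.268334; next y=-1/5·1.285573+1/4·3.268334≈0.559969
n=6: y≈0.559969, sp=1, e=sp−y≈0.440031; I≈2.519782, D=e−e_prev≈0.725604; u=1/4·0.440031+2·2.519782+1·0.725604≈5.875176; next y=-1/5·0.559969+1/4·5.875176≈1.356800
n=7: y≈1.356800, sp=1, e=sp−y≈-0.356800; I≈2.162982, D=e−e_prev≈-0.796831; u=1/4·(-0.356800)+2·2.162982+1·(-0.796831)≈3.439932; next y=-1/5·1.356800+1/4·3.439932≈0.588623
n=8: y≈0.588623, sp=1, e=sp−y≈0.411377; I≈2.574359, D=e−e_prev≈0.768177; u=1/4·0.411377+2·2.574359+1·0.768177≈6.019739; next y=-1/5·0.588623+1/4·6.019739≈1.387210
n=9: y≈1.387210, sp=-2, e=sp−y≈-3.387210; I≈-0.812851, D=e−e_prev≈-3.798587; u=1/4·(-3.387210)+2·(-0.812851)+1·(-3.798587)≈-6.271092; next y=-1/5·1.387210+1/4·(-6.271092)≈-1.845215
n=10: y≈-1.845215, sp=-3, e=sp−y≈-1.154785; I≈-1.967636, D=e−e_prev≈2.232425; u=1/4·(-1.154785)+2·(-1.967636)+1·2.232425≈-1.991544; next y=-1/5·(-1.845215)+1/4·(-1.991544)≈-0.128843
n=11: y≈-0.128843, sp=-3, e=sp−y≈-2.871157; I≈-4.838793, D=e−e_prev≈-1.716372; u=1/4·(-2.871157)+2·(-4.838793)+1·(-1.716372)≈-12.111748; next y=-1/5·(-0.128843)+1/4·(-12.111748)≈-3.002168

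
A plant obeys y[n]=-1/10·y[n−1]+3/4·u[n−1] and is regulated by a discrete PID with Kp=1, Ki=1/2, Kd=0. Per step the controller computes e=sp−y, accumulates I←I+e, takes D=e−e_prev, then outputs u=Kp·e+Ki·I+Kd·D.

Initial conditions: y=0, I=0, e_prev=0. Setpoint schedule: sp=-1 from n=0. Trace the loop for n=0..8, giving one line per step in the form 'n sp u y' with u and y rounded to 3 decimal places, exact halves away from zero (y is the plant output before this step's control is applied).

(exact arithmetic carried between steps; '≈' marks a value shown rounded to 6 d.p. or computed from one; I and e_prev carry over from the previous line; the table rounds u and y to 3 d.p., halves away from zero)
n=0: y=0, sp=-1, e=sp−y=-1; I=-1, D=e−e_prev=-1; u=1·(-1)+1/2·(-1)+0·(-1)=-1.5; next y=-1/10·0+3/4·(-1.5)=-1.125
n=1: y=-1.125, sp=-1, e=sp−y=0.125; I=-0.875, D=e−e_prev=1.125; u=1·0.125+1/2·(-0.875)+0·1.125=-0.3125; next y=-1/10·(-1.125)+3/4·(-0.3125)=-0.121875
n=2: y=-0.121875, sp=-1, e=sp−y=-0.878125; I=-1.753125, D=e−e_prev=-1.003125; u=1·(-0.878125)+1/2·(-1.753125)+0·(-1.003125)≈-1.754688; next y=-1/10·(-0.121875)+3/4·(-1.754688)≈-1.303828
n=3: y≈-1.303828, sp=-1, e=sp−y≈0.303828; I≈-1.449297, D=e−e_prev≈1.181953; u=1·0.303828+1/2·(-1.449297)+0·1.181953≈-0.420820; next y=-1/10·(-1.303828)+3/4·(-0.420820)≈-0.185232
n=4: y≈-0.185232, sp=-1, e=sp−y≈-0.814768; I≈-2.264064, D=e−e_prev≈-1.118596; u=1·(-0.814768)+1/2·(-2.264064)+0·(-1.118596)≈-1.946800; next y=-1/10·(-0.185232)+3/4·(-1.946800)≈-1.441577
n=5: y≈-1.441577, sp=-1, e=sp−y≈0.441577; I≈-1.822488, D=e−e_prev≈1.256344; u=1·0.441577+1/2·(-1.822488)+0·1.256344≈-0.469667; next y=-1/10·(-1.441577)+3/4·(-0.469667)≈-0.208093
n=6: y≈-0.208093, sp=-1, e=sp−y≈-0.791907; I≈-2.614395, D=e−e_prev≈-1.233484; u=1·(-0.791907)+1/2·(-2.614395)+0·(-1.233484)≈-2.099105; next y=-1/10·(-0.208093)+3/4·(-2.099105)≈-1.553519
n=7: y≈-1.553519, sp=-1, e=sp−y≈0.553519; I≈-2.060876, D=e−e_prev≈1.345426; u=1·0.553519+1/2·(-2.060876)+0·1.345426≈-0.476919; next y=-1/10·(-1.553519)+3/4·(-0.476919)≈-0.202337
n=8: y≈-0.202337, sp=-1, e=sp−y≈-0.797663; I≈-2.858539, D=e−e_prev≈-1.351182; u=1·(-0.797663)+1/2·(-2.858539)+0·(-1.351182)≈-2.226932; next y=-1/10·(-0.202337)+3/4·(-2.226932)≈-1.649966

0 -1 -1.500 0.000
1 -1 -0.313 -1.125
2 -1 -1.755 -0.122
3 -1 -0.421 -1.304
4 -1 -1.947 -0.185
5 -1 -0.470 -1.442
6 -1 -2.099 -0.208
7 -1 -0.477 -1.554
8 -1 -2.227 -0.202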